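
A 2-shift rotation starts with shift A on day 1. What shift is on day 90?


Shift B

Shifts: A, B
Start: A (index 0)
Day 90: (0 + 90 - 1) mod 2
= 89 mod 2
= 1
Index 1 → shift B


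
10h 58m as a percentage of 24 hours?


Total minutes: 10×60 + 58 = 658
Day = 24×60 = 1440 minutes
Fraction = 658/1440 ≈ 0.4569
As a percentage: 658/1440 × 100 ≈ 45.69%

0.4569 (45.69%)


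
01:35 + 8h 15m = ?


Start: 95 minutes from midnight
Add: 495 minutes
Total: 590 minutes
Hours: 590 ÷ 60 = 9 remainder 50

09:50


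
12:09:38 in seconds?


Hours: 12 × 3600 = 43200
Minutes: 9 × 60 = 540
Seconds: 38
Total = 43200 + 540 + 38 = 43778

43778 seconds


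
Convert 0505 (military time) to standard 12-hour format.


Hour: 5
5 < 12 → AM

5:05 AM


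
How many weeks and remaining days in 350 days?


Weeks: 350 ÷ 7 = 50 remainder 0

50 weeks 0 days


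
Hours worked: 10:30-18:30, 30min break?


Total time = (18×60+30) - (10×60+30)
= 1110 - 630 = 480 min
Minus break: 480 - 30 = 450 min
= 7h 30m

7h 30m (450 minutes)


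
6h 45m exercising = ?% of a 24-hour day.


28.1%

Time: 405 minutes
Day: 1440 minutes
Percentage = (405/1440) × 100 ≈ 28.1%


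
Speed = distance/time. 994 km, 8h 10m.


Distance: 994 km
Time: 8h 10m = 490 min = 490/60 = 49/6 hours
Speed = 994 ÷ (49/6) = 994 × 6 / 49 = 5964/49 ≈ 121.7 km/h

121.7 km/h


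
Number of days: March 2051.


Month: March (month 3)
March has 31 days

31 days


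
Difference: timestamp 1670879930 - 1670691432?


Difference = 1670879930 - 1670691432 = 188498 seconds
In hours: 188498 / 3600 ≈ 52.4
In days: 188498 / 86400 ≈ 2.18

188498 seconds (52.4 hours / 2.18 days)


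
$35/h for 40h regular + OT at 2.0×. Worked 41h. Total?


$1470.00

Regular: 40h × $35 = $1400.00
Overtime: 41 - 40 = 1h
OT pay: 1h × $35 × 2.0 = $70.00
Total = $1400.00 + $70.00 = $1470.00


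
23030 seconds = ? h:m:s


6h 23m 50s

Hours: 23030 ÷ 3600 = 6 remainder 1430
Minutes: 1430 ÷ 60 = 23 remainder 50
Seconds: 50


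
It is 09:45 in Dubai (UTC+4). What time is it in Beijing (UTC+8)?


13:45

Time difference = UTC+8 - UTC+4 = +4 hours
New hour = (9 + 4) mod 24
= 13 mod 24 = 13
Minutes unchanged → 13:45


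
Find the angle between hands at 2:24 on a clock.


72.0°

Hour hand = 2×30 + 24×0.5 = 72.0°
Minute hand = 24×6 = 144°
Difference = |72.0 - 144| = 72.0°


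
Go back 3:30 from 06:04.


Start: 364 minutes from midnight
Subtract: 210 minutes
Remaining: 364 - 210 = 154
Hours: 2, Minutes: 34

02:34


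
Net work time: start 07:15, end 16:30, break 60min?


Total time = (16×60+30) - (7×60+15)
= 990 - 435 = 555 min
Minus break: 555 - 60 = 495 min
= 8h 15m

8h 15m (495 minutes)


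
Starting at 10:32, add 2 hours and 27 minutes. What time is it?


Start: 632 minutes from midnight
Add: 147 minutes
Total: 779 minutes
Hours: 779 ÷ 60 = 12 remainder 59

12:59


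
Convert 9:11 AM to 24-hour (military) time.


09:11

Input: 9:11 AM
AM hour stays: 9


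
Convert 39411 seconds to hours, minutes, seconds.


Hours: 39411 ÷ 3600 = 10 remainder 3411
Minutes: 3411 ÷ 60 = 56 remainder 51
Seconds: 51

10h 56m 51s


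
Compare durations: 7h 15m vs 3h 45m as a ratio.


Duration 1: 435 minutes
Duration 2: 225 minutes
Ratio = 435:225
GCD = 15
Simplified = 29:15
As a decimal: 29/15 ≈ 1.93

29:15 (1.93)


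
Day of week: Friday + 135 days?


Start: Friday (index 4)
(4 + 135) mod 7
= 139 mod 7
= 6
Index 6 → Sunday

Sunday


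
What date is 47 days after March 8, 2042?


April 24, 2042

Start: March 8, 2042
Add 47 days
March 8 → April 1: 31 - 8 + 1 = 24 days (47 - 24 = 23 left)
April 1 + 23 = April 24, 2042


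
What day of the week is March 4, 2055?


Thursday

Zeller's congruence:
q=4, m=3, k=55, j=20
h = (4 + ⌊13×4/5⌋ + 55 + ⌊55/4⌋ + ⌊20/4⌋ - 2×20) mod 7
= (4 + 10 + 55 + 13 + 5 - 40) mod 7
= 47 mod 7 = 5
h=5 → Thursday


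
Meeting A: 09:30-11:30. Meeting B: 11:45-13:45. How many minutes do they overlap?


Meeting A: 570-690 (in minutes from midnight)
Meeting B: 705-825
Overlap start = max(570, 705) = 705
Overlap end = min(690, 825) = 690
Overlap = max(0, 690 - 705) = 0 min

0 minutes


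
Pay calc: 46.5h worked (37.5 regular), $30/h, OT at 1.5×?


Regular: 37.5h × $30 = $1125.00
Overtime: 46.5 - 37.5 = 9.0h
OT pay: 9.0h × $30 × 1.5 = $405.00
Total = $1125.00 + $405.00 = $1530.00

$1530.00


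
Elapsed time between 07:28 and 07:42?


End time in minutes: 7×60 + 42 = 462
Start time in minutes: 7×60 + 28 = 448
Difference = 462 - 448 = 14 minutes
= 0 hours 14 minutes

0h 14m


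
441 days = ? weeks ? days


63 weeks 0 days

Weeks: 441 ÷ 7 = 63 remainder 0


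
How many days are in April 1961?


30 days

Month: April (month 4)
April has 30 days


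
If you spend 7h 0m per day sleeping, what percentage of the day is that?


29.2%

Time: 420 minutes
Day: 1440 minutes
Percentage = (420/1440) × 100 ≈ 29.2%


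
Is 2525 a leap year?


No

Rules: divisible by 4 AND (not by 100 OR by 400)
2525 ÷ 4 = 631 remainder 1 → not divisible by 4
Not divisible by 4 → not a leap year


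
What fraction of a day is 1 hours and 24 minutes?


Total minutes: 1×60 + 24 = 84
Day = 24×60 = 1440 minutes
Fraction = 84/1440 ≈ 0.0583
As a percentage: 84/1440 × 100 ≈ 5.83%

0.0583 (5.83%)


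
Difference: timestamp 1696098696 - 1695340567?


758129 seconds (210.6 hours / 8.77 days)

Difference = 1696098696 - 1695340567 = 758129 seconds
In hours: 758129 / 3600 ≈ 210.6
In days: 758129 / 86400 ≈ 8.77


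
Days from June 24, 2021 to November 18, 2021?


From June 24, 2021 to November 18, 2021
Rest of June 2021: 30 - 24 = 6
Full months: July 31, August 31, September 30, October 31
Days into November 2021: 18
Total = 6 + 31 + 31 + 30 + 31 + 18 = 147 days

147 days


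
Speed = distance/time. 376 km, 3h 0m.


125.3 km/h

Distance: 376 km
Time: 3 hours
Speed = 376 / 3 ≈ 125.3 km/h


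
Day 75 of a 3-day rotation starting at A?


Shift C

Shifts: A, B, C
Start: A (index 0)
Day 75: (0 + 75 - 1) mod 3
= 74 mod 3
= 2
Index 2 → shift C


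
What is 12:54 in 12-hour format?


Hour: 12
12 → 12 PM (noon)

12:54 PM


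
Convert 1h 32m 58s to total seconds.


Hours: 1 × 3600 = 3600
Minutes: 32 × 60 = 1920
Seconds: 58
Total = 3600 + 1920 + 58 = 5578

5578 seconds


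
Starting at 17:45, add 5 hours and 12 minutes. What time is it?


22:57

Start: 1065 minutes from midnight
Add: 312 minutes
Total: 1377 minutes
Hours: 1377 ÷ 60 = 22 remainder 57


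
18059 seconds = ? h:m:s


Hours: 18059 ÷ 3600 = 5 remainder 59
Minutes: 59 ÷ 60 = 0 remainder 59
Seconds: 59

5h 0m 59s


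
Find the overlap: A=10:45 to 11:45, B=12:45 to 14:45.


0 minutes

Meeting A: 645-705 (in minutes from midnight)
Meeting B: 765-885
Overlap start = max(645, 765) = 765
Overlap end = min(705, 885) = 705
Overlap = max(0, 705 - 765) = 0 min


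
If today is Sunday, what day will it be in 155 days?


Start: Sunday (index 6)
(6 + 155) mod 7
= 161 mod 7
= 0
Index 0 → Monday

Monday


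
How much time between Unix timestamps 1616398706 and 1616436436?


37730 seconds (10.5 hours / 0.44 days)

Difference = 1616436436 - 1616398706 = 37730 seconds
In hours: 37730 / 3600 ≈ 10.5
In days: 37730 / 86400 ≈ 0.44


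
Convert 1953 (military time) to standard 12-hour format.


Hour: 19
19 - 12 = 7 → PM

7:53 PM


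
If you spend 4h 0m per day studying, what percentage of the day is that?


Time: 240 minutes
Day: 1440 minutes
Percentage = (240/1440) × 100 ≈ 16.7%

16.7%


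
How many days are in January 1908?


31 days

Month: January (month 1)
January has 31 days


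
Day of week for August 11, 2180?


Friday

Zeller's congruence:
q=11, m=8, k=80, j=21
h = (11 + ⌊13×9/5⌋ + 80 + ⌊80/4⌋ + ⌊21/4⌋ - 2×21) mod 7
= (11 + 23 + 80 + 20 + 5 - 42) mod 7
= 97 mod 7 = 6
h=6 → Friday


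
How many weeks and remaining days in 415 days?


Weeks: 415 ÷ 7 = 59 remainder 2

59 weeks 2 days


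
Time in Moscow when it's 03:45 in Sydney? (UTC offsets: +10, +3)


Time difference = UTC+3 - UTC+10 = -7 hours
New hour = (3 -7) mod 24
= -4 mod 24 = 20
Minutes unchanged → 20:45; -4 < 0 → previous day

20:45 (previous day)


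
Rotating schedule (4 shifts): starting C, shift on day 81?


Shift C

Shifts: A, B, C, D
Start: C (index 2)
Day 81: (2 + 81 - 1) mod 4
= 82 mod 4
= 2
Index 2 → shift C


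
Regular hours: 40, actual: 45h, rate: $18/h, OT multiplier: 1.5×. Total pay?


$855.00

Regular: 40h × $18 = $720.00
Overtime: 45 - 40 = 5h
OT pay: 5h × $18 × 1.5 = $135.00
Total = $720.00 + $135.00 = $855.00


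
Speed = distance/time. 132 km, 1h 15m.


105.6 km/h

Distance: 132 km
Time: 1h 15m = 75 min = 75/60 = 5/4 hours
Speed = 132 ÷ (5/4) = 132 × 4 / 5 = 528/5 = 105.6 km/h


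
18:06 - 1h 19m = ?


Start: 1086 minutes from midnight
Subtract: 79 minutes
Remaining: 1086 - 79 = 1007
Hours: 16, Minutes: 47

16:47


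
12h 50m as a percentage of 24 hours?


Total minutes: 12×60 + 50 = 770
Day = 24×60 = 1440 minutes
Fraction = 770/1440 ≈ 0.5347
As a percentage: 770/1440 × 100 ≈ 53.47%

0.5347 (53.47%)


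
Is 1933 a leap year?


No

Rules: divisible by 4 AND (not by 100 OR by 400)
1933 ÷ 4 = 483 remainder 1 → not divisible by 4
Not divisible by 4 → not a leap year


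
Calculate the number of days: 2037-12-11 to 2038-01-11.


From December 11, 2037 to January 11, 2038
Rest of December 2037: 31 - 11 = 20
Days into January 2038: 11
Total = 20 + 11 = 31 days

31 days


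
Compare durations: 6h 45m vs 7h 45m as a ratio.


Duration 1: 405 minutes
Duration 2: 465 minutes
Ratio = 405:465
GCD = 15
Simplified = 27:31
As a decimal: 27/31 ≈ 0.87

27:31 (0.87)


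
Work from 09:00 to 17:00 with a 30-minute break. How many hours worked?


7h 30m (450 minutes)

Total time = (17×60+0) - (9×60+0)
= 1020 - 540 = 480 min
Minus break: 480 - 30 = 450 min
= 7h 30m


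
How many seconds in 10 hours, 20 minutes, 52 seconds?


Hours: 10 × 3600 = 36000
Minutes: 20 × 60 = 1200
Seconds: 52
Total = 36000 + 1200 + 52 = 37252

37252 seconds


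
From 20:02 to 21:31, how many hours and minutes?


End time in minutes: 21×60 + 31 = 1291
Start time in minutes: 20×60 + 2 = 1202
Difference = 1291 - 1202 = 89 minutes
= 1 hours 29 minutes

1h 29m


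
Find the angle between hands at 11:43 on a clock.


93.5°

Hour hand = 11×30 + 43×0.5 = 351.5°
Minute hand = 43×6 = 258°
Difference = |351.5 - 258| = 93.5°


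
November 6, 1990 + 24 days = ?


Start: November 6, 1990
Add 24 days
November 6 + 24 = November 30, 1990

November 30, 1990


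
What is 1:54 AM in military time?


01:54

Input: 1:54 AM
AM hour stays: 1


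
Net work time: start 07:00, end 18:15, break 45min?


10h 30m (630 minutes)

Total time = (18×60+15) - (7×60+0)
= 1095 - 420 = 675 min
Minus break: 675 - 45 = 630 min
= 10h 30m


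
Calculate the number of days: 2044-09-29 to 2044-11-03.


From September 29, 2044 to November 3, 2044
Rest of September 2044: 30 - 29 = 1
Full months: October 31
Days into November 2044: 3
Total = 1 + 31 + 3 = 35 days

35 days


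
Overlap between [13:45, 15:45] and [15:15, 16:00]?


Meeting A: 825-945 (in minutes from midnight)
Meeting B: 915-960
Overlap start = max(825, 915) = 915
Overlap end = min(945, 960) = 945
Overlap = max(0, 945 - 915) = 30 min

30 minutes


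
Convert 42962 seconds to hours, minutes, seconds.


11h 56m 2s

Hours: 42962 ÷ 3600 = 11 remainder 3362
Minutes: 3362 ÷ 60 = 56 remainder 2
Seconds: 2


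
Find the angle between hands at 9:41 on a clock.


44.5°

Hour hand = 9×30 + 41×0.5 = 290.5°
Minute hand = 41×6 = 246°
Difference = |290.5 - 246| = 44.5°


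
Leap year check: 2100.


Rules: divisible by 4 AND (not by 100 OR by 400)
2100 ÷ 4 = 525 exactly → divisible by 4
2100 ÷ 100 = 21 exactly → divisible by 100
2100 ÷ 400 = 5 remainder 100 → not divisible by 400
Divisible by 100 but not by 400 → not a leap year

No


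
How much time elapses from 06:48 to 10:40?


End time in minutes: 10×60 + 40 = 640
Start time in minutes: 6×60 + 48 = 408
Difference = 640 - 408 = 232 minutes
= 3 hours 52 minutes

3h 52m


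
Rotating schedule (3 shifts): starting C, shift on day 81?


Shifts: A, B, C
Start: C (index 2)
Day 81: (2 + 81 - 1) mod 3
= 82 mod 3
= 1
Index 1 → shift B

Shift B


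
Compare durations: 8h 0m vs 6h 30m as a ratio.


Duration 1: 480 minutes
Duration 2: 390 minutes
Ratio = 480:390
GCD = 30
Simplified = 16:13
As a decimal: 16/13 ≈ 1.23

16:13 (1.23)


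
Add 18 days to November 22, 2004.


December 10, 2004

Start: November 22, 2004
Add 18 days
November 22 → December 1: 30 - 22 + 1 = 9 days (18 - 9 = 9 left)
December 1 + 9 = December 10, 2004


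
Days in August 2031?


Month: August (month 8)
August has 31 days

31 days


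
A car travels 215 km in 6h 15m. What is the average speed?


34.4 km/h

Distance: 215 km
Time: 6h 15m = 375 min = 375/60 = 25/4 hours
Speed = 215 ÷ (25/4) = 215 × 4 / 25 = 860/25 = 34.4 km/h


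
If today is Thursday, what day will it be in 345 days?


Start: Thursday (index 3)
(3 + 345) mod 7
= 348 mod 7
= 5
Index 5 → Saturday

Saturday


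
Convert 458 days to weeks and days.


Weeks: 458 ÷ 7 = 65 remainder 3

65 weeks 3 days


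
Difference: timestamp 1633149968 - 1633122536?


27432 seconds (7.6 hours / 0.32 days)

Difference = 1633149968 - 1633122536 = 27432 seconds
In hours: 27432 / 3600 ≈ 7.6
In days: 27432 / 86400 ≈ 0.32


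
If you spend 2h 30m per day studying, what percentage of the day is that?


Time: 150 minutes
Day: 1440 minutes
Percentage = (150/1440) × 100 ≈ 10.4%

10.4%


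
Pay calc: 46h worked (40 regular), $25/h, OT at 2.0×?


Regular: 40h × $25 = $1000.00
Overtime: 46 - 40 = 6h
OT pay: 6h × $25 × 2.0 = $300.00
Total = $1000.00 + $300.00 = $1300.00

$1300.00


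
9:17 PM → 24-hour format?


21:17

Input: 9:17 PM
PM: 9 + 12 = 21


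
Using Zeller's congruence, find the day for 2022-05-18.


Wednesday

Zeller's congruence:
q=18, m=5, k=22, j=20
h = (18 + ⌊13×6/5⌋ + 22 + ⌊22/4⌋ + ⌊20/4⌋ - 2×20) mod 7
= (18 + 15 + 22 + 5 + 5 - 40) mod 7
= 25 mod 7 = 4
h=4 → Wednesday


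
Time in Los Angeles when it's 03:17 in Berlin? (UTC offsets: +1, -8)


18:17 (previous day)

Time difference = UTC-8 - UTC+1 = -9 hours
New hour = (3 -9) mod 24
= -6 mod 24 = 18
Minutes unchanged → 18:17; -6 < 0 → previous day


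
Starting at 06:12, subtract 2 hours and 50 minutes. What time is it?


03:22

Start: 372 minutes from midnight
Subtract: 170 minutes
Remaining: 372 - 170 = 202
Hours: 3, Minutes: 22


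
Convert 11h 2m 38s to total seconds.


39758 seconds

Hours: 11 × 3600 = 39600
Minutes: 2 × 60 = 120
Seconds: 38
Total = 39600 + 120 + 38 = 39758


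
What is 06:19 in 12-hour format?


Hour: 6
6 < 12 → AM

6:19 AM


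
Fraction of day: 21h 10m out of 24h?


Total minutes: 21×60 + 10 = 1270
Day = 24×60 = 1440 minutes
Fraction = 1270/1440 ≈ 0.8819
As a percentage: 1270/1440 × 100 ≈ 88.19%

0.8819 (88.19%)


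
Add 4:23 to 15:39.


20:02

Start: 939 minutes from midnight
Add: 263 minutes
Total: 1202 minutes
Hours: 1202 ÷ 60 = 20 remainder 2


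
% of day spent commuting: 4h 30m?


18.8%

Time: 270 minutes
Day: 1440 minutes
Percentage = (270/1440) × 100 ≈ 18.8%


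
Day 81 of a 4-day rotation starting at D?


Shifts: A, B, C, D
Start: D (index 3)
Day 81: (3 + 81 - 1) mod 4
= 83 mod 4
= 3
Index 3 → shift D

Shift D


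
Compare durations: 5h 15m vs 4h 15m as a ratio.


Duration 1: 315 minutes
Duration 2: 255 minutes
Ratio = 315:255
GCD = 15
Simplified = 21:17
As a decimal: 21/17 ≈ 1.24

21:17 (1.24)


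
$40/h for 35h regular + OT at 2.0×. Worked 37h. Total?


$1560.00

Regular: 35h × $40 = $1400.00
Overtime: 37 - 35 = 2h
OT pay: 2h × $40 × 2.0 = $160.00
Total = $1400.00 + $160.00 = $1560.00


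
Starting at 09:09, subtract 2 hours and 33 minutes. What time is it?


Start: 549 minutes from midnight
Subtract: 153 minutes
Remaining: 549 - 153 = 396
Hours: 6, Minutes: 36

06:36


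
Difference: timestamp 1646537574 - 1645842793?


Difference = 1646537574 - 1645842793 = 694781 seconds
In hours: 694781 / 3600 ≈ 193.0
In days: 694781 / 86400 ≈ 8.04

694781 seconds (193.0 hours / 8.04 days)


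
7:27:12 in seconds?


Hours: 7 × 3600 = 25200
Minutes: 27 × 60 = 1620
Seconds: 12
Total = 25200 + 1620 + 12 = 26832

26832 seconds


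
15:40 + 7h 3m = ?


Start: 940 minutes from midnight
Add: 423 minutes
Total: 1363 minutes
Hours: 1363 ÷ 60 = 22 remainder 43

22:43


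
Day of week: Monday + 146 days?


Start: Monday (index 0)
(0 + 146) mod 7
= 146 mod 7
= 6
Index 6 → Sunday

Sunday


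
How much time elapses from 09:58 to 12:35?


2h 37m

End time in minutes: 12×60 + 35 = 755
Start time in minutes: 9×60 + 58 = 598
Difference = 755 - 598 = 157 minutes
= 2 hours 37 minutes


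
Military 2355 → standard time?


Hour: 23
23 - 12 = 11 → PM

11:55 PM


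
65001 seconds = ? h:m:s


Hours: 65001 ÷ 3600 = 18 remainder 201
Minutes: 201 ÷ 60 = 3 remainder 21
Seconds: 21

18h 3m 21s


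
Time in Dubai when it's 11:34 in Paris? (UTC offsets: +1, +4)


14:34

Time difference = UTC+4 - UTC+1 = +3 hours
New hour = (11 + 3) mod 24
= 14 mod 24 = 14
Minutes unchanged → 14:34


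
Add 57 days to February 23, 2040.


April 20, 2040

Start: February 23, 2040
Add 57 days
February 23 → March 1: 29 - 23 + 1 = 7 days (57 - 7 = 50 left)
March 1 → April 1: 31 - 1 + 1 = 31 days (50 - 31 = 19 left)
April 1 + 19 = April 20, 2040


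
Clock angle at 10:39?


85.5°

Hour hand = 10×30 + 39×0.5 = 319.5°
Minute hand = 39×6 = 234°
Difference = |319.5 - 234| = 85.5°


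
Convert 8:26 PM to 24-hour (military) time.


Input: 8:26 PM
PM: 8 + 12 = 20

20:26


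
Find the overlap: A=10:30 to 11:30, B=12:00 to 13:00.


Meeting A: 630-690 (in minutes from midnight)
Meeting B: 720-780
Overlap start = max(630, 720) = 720
Overlap end = min(690, 780) = 690
Overlap = max(0, 690 - 720) = 0 min

0 minutes


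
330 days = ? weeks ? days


Weeks: 330 ÷ 7 = 47 remainder 1

47 weeks 1 days


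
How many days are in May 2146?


Month: May (month 5)
May has 31 days

31 days


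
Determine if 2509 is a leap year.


No

Rules: divisible by 4 AND (not by 100 OR by 400)
2509 ÷ 4 = 627 remainder 1 → not divisible by 4
Not divisible by 4 → not a leap year


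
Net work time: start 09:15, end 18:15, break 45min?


8h 15m (495 minutes)

Total time = (18×60+15) - (9×60+15)
= 1095 - 555 = 540 min
Minus break: 540 - 45 = 495 min
= 8h 15m


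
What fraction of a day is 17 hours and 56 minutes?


Total minutes: 17×60 + 56 = 1076
Day = 24×60 = 1440 minutes
Fraction = 1076/1440 ≈ 0.7472
As a percentage: 1076/1440 × 100 ≈ 74.72%

0.7472 (74.72%)


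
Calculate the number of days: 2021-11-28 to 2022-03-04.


96 days

From November 28, 2021 to March 4, 2022
Rest of November 2021: 30 - 28 = 2
Full months: December 31, January 31, February 2022 28
Days into March 2022: 4
Total = 2 + 31 + 31 + 28 + 4 = 96 days


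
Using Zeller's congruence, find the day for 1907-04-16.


Tuesday

Zeller's congruence:
q=16, m=4, k=7, j=19
h = (16 + ⌊13×5/5⌋ + 7 + ⌊7/4⌋ + ⌊19/4⌋ - 2×19) mod 7
= (16 + 13 + 7 + 1 + 4 - 38) mod 7
= 3 mod 7 = 3
h=3 → Tuesday


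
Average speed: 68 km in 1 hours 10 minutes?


58.3 km/h

Distance: 68 km
Time: 1h 10m = 70 min = 70/60 = 7/6 hours
Speed = 68 ÷ (7/6) = 68 × 6 / 7 = 408/7 ≈ 58.3 km/h


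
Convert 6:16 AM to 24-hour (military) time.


Input: 6:16 AM
AM hour stays: 6

06:16


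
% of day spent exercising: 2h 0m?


8.3%

Time: 120 minutes
Day: 1440 minutes
Percentage = (120/1440) × 100 ≈ 8.3%


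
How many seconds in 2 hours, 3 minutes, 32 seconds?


7412 seconds

Hours: 2 × 3600 = 7200
Minutes: 3 × 60 = 180
Seconds: 32
Total = 7200 + 180 + 32 = 7412


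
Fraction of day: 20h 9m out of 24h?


Total minutes: 20×60 + 9 = 1209
Day = 24×60 = 1440 minutes
Fraction = 1209/1440 ≈ 0.8396
As a percentage: 1209/1440 × 100 ≈ 83.96%

0.8396 (83.96%)


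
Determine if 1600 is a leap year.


Rules: divisible by 4 AND (not by 100 OR by 400)
1600 ÷ 4 = 400 exactly → divisible by 4
1600 ÷ 100 = 16 exactly → divisible by 100
1600 ÷ 400 = 4 exactly → divisible by 400
Divisible by 400 → leap year

Yes


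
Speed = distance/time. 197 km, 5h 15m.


Distance: 197 km
Time: 5h 15m = 315 min = 315/60 = 21/4 hours
Speed = 197 ÷ (21/4) = 197 × 4 / 21 = 788/21 ≈ 37.5 km/h

37.5 km/h


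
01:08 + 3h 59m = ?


Start: 68 minutes from midnight
Add: 239 minutes
Total: 307 minutes
Hours: 307 ÷ 60 = 5 remainder 7

05:07


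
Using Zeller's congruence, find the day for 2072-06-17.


Friday

Zeller's congruence:
q=17, m=6, k=72, j=20
h = (17 + ⌊13×7/5⌋ + 72 + ⌊72/4⌋ + ⌊20/4⌋ - 2×20) mod 7
= (17 + 18 + 72 + 18 + 5 - 40) mod 7
= 90 mod 7 = 6
h=6 → Friday


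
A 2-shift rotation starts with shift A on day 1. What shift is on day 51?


Shift A

Shifts: A, B
Start: A (index 0)
Day 51: (0 + 51 - 1) mod 2
= 50 mod 2
= 0
Index 0 → shift A


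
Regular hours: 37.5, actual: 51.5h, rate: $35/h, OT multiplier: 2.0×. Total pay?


$2292.50

Regular: 37.5h × $35 = $1312.50
Overtime: 51.5 - 37.5 = 14.0h
OT pay: 14.0h × $35 × 2.0 = $980.00
Total = $1312.50 + $980.00 = $2292.50


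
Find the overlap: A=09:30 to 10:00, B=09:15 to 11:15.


Meeting A: 570-600 (in minutes from midnight)
Meeting B: 555-675
Overlap start = max(570, 555) = 570
Overlap end = min(600, 675) = 600
Overlap = max(0, 600 - 570) = 30 min

30 minutes


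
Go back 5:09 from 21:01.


Start: 1261 minutes from midnight
Subtract: 309 minutes
Remaining: 1261 - 309 = 952
Hours: 15, Minutes: 52

15:52


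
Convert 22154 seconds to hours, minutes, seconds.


6h 9m 14s

Hours: 22154 ÷ 3600 = 6 remainder 554
Minutes: 554 ÷ 60 = 9 remainder 14
Seconds: 14


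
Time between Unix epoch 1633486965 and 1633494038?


7073 seconds (2.0 hours / 0.08 days)

Difference = 1633494038 - 1633486965 = 7073 seconds
In hours: 7073 / 3600 ≈ 2.0
In days: 7073 / 86400 ≈ 0.08


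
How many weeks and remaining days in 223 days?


31 weeks 6 days

Weeks: 223 ÷ 7 = 31 remainder 6


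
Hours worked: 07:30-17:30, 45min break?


9h 15m (555 minutes)

Total time = (17×60+30) - (7×60+30)
= 1050 - 450 = 600 min
Minus break: 600 - 45 = 555 min
= 9h 15m


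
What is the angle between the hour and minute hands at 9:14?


Hour hand = 9×30 + 14×0.5 = 277.0°
Minute hand = 14×6 = 84°
Difference = |277.0 - 84| = 193.0°
Since > 180°: 360 - 193.0 = 167.0°

167.0°


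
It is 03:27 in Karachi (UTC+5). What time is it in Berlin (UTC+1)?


Time difference = UTC+1 - UTC+5 = -4 hours
New hour = (3 -4) mod 24
= -1 mod 24 = 23
Minutes unchanged → 23:27; -1 < 0 → previous day

23:27 (previous day)


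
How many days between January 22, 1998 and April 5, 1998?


From January 22, 1998 to April 5, 1998
Rest of January 1998: 31 - 22 = 9
Full months: February 1998 28, March 31
Days into April 1998: 5
Total = 9 + 28 + 31 + 5 = 73 days

73 days


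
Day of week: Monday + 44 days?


Wednesday

Start: Monday (index 0)
(0 + 44) mod 7
= 44 mod 7
= 2
Index 2 → Wednesday


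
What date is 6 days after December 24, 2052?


December 30, 2052

Start: December 24, 2052
Add 6 days
December 24 + 6 = December 30, 2052


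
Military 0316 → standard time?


3:16 AM

Hour: 3
3 < 12 → AM


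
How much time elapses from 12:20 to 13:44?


End time in minutes: 13×60 + 44 = 824
Start time in minutes: 12×60 + 20 = 740
Difference = 824 - 740 = 84 minutes
= 1 hours 24 minutes

1h 24m


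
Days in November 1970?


Month: November (month 11)
November has 30 days

30 days


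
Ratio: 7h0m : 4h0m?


Duration 1: 420 minutes
Duration 2: 240 minutes
Ratio = 420:240
GCD = 60
Simplified = 7:4
As a decimal: 7/4 = 1.75

7:4 (1.75)


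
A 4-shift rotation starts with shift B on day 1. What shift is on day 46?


Shifts: A, B, C, D
Start: B (index 1)
Day 46: (1 + 46 - 1) mod 4
= 46 mod 4
= 2
Index 2 → shift C

Shift C


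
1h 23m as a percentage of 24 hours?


Total minutes: 1×60 + 23 = 83
Day = 24×60 = 1440 minutes
Fraction = 83/1440 ≈ 0.0576
As a percentage: 83/1440 × 100 ≈ 5.76%

0.0576 (5.76%)


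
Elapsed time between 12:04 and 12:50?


End time in minutes: 12×60 + 50 = 770
Start time in minutes: 12×60 + 4 = 724
Difference = 770 - 724 = 46 minutes
= 0 hours 46 minutes

0h 46m


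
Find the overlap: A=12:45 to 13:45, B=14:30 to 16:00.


0 minutes

Meeting A: 765-825 (in minutes from midnight)
Meeting B: 870-960
Overlap start = max(765, 870) = 870
Overlap end = min(825, 960) = 825
Overlap = max(0, 825 - 870) = 0 min


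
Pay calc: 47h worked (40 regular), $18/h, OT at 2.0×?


$972.00

Regular: 40h × $18 = $720.00
Overtime: 47 - 40 = 7h
OT pay: 7h × $18 × 2.0 = $252.00
Total = $720.00 + $252.00 = $972.00


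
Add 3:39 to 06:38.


10:17

Start: 398 minutes from midnight
Add: 219 minutes
Total: 617 minutes
Hours: 617 ÷ 60 = 10 remainder 17


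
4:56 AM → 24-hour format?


Input: 4:56 AM
AM hour stays: 4

04:56


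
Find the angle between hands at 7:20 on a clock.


100.0°

Hour hand = 7×30 + 20×0.5 = 220.0°
Minute hand = 20×6 = 120°
Difference = |220.0 - 120| = 100.0°


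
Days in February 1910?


28 days

Month: February (month 2)
February: 28 or 29 (leap year)
1910 leap year? No


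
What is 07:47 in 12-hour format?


7:47 AM

Hour: 7
7 < 12 → AM


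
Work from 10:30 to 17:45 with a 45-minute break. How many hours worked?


6h 30m (390 minutes)

Total time = (17×60+45) - (10×60+30)
= 1065 - 630 = 435 min
Minus break: 435 - 45 = 390 min
= 6h 30m


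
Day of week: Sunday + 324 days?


Tuesday

Start: Sunday (index 6)
(6 + 324) mod 7
= 330 mod 7
= 1
Index 1 → Tuesday


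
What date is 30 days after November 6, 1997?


Start: November 6, 1997
Add 30 days
November 6 → December 1: 30 - 6 + 1 = 25 days (30 - 25 = 5 left)
December 1 + 5 = December 6, 1997

December 6, 1997


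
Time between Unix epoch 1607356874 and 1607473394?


116520 seconds (32.4 hours / 1.35 days)

Difference = 1607473394 - 1607356874 = 116520 seconds
In hours: 116520 / 3600 ≈ 32.4
In days: 116520 / 86400 ≈ 1.35


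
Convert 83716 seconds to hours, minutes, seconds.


23h 15m 16s

Hours: 83716 ÷ 3600 = 23 remainder 916
Minutes: 916 ÷ 60 = 15 remainder 16
Seconds: 16


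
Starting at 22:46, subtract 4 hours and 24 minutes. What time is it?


18:22

Start: 1366 minutes from midnight
Subtract: 264 minutes
Remaining: 1366 - 264 = 1102
Hours: 18, Minutes: 22


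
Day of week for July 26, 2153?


Zeller's congruence:
q=26, m=7, k=53, j=21
h = (26 + ⌊13×8/5⌋ + 53 + ⌊53/4⌋ + ⌊21/4⌋ - 2×21) mod 7
= (26 + 20 + 53 + 13 + 5 - 42) mod 7
= 75 mod 7 = 5
h=5 → Thursday

Thursday


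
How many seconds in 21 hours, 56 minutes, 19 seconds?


78979 seconds

Hours: 21 × 3600 = 75600
Minutes: 56 × 60 = 3360
Seconds: 19
Total = 75600 + 3360 + 19 = 78979


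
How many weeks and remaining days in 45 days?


Weeks: 45 ÷ 7 = 6 remainder 3

6 weeks 3 days


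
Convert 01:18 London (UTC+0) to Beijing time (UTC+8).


09:18

Time difference = UTC+8 - UTC+0 = +8 hours
New hour = (1 + 8) mod 24
= 9 mod 24 = 9
Minutes unchanged → 09:18


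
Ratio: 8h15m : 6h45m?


Duration 1: 495 minutes
Duration 2: 405 minutes
Ratio = 495:405
GCD = 45
Simplified = 11:9
As a decimal: 11/9 ≈ 1.22

11:9 (1.22)


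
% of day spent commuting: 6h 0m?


Time: 360 minutes
Day: 1440 minutes
Percentage = (360/1440) × 100 = 25.0%

25.0%


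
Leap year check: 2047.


Rules: divisible by 4 AND (not by 100 OR by 400)
2047 ÷ 4 = 511 remainder 3 → not divisible by 4
Not divisible by 4 → not a leap year

No


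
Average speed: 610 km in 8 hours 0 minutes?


Distance: 610 km
Time: 8 hours
Speed = 610 / 8 ≈ 76.3 km/h

76.3 km/h


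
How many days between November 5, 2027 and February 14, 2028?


From November 5, 2027 to February 14, 2028
Rest of November 2027: 30 - 5 = 25
Full months: December 31, January 31
Days into February 2028: 14
Total = 25 + 31 + 31 + 14 = 101 days

101 days


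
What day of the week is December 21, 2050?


Zeller's congruence:
q=21, m=12, k=50, j=20
h = (21 + ⌊13×13/5⌋ + 50 + ⌊50/4⌋ + ⌊20/4⌋ - 2×20) mod 7
= (21 + 33 + 50 + 12 + 5 - 40) mod 7
= 81 mod 7 = 4
h=4 → Wednesday

Wednesday


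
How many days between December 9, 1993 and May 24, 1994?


From December 9, 1993 to May 24, 1994
Rest of December 1993: 31 - 9 = 22
Full months: January 31, February 1994 28, March 31, April 30
Days into May 1994: 24
Total = 22 + 31 + 28 + 31 + 30 + 24 = 166 days

166 days


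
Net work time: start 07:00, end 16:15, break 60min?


8h 15m (495 minutes)

Total time = (16×60+15) - (7×60+0)
= 975 - 420 = 555 min
Minus break: 555 - 60 = 495 min
= 8h 15m


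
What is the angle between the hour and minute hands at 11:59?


Hour hand = 11×30 + 59×0.5 = 359.5°
Minute hand = 59×6 = 354°
Difference = |359.5 - 354| = 5.5°

5.5°


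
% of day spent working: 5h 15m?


21.9%

Time: 315 minutes
Day: 1440 minutes
Percentage = (315/1440) × 100 ≈ 21.9%


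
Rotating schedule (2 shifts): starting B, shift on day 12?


Shifts: A, B
Start: B (index 1)
Day 12: (1 + 12 - 1) mod 2
= 12 mod 2
= 0
Index 0 → shift A

Shift A


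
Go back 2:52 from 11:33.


Start: 693 minutes from midnight
Subtract: 172 minutes
Remaining: 693 - 172 = 521
Hours: 8, Minutes: 41

08:41


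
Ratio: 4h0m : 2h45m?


Duration 1: 240 minutes
Duration 2: 165 minutes
Ratio = 240:165
GCD = 15
Simplified = 16:11
As a decimal: 16/11 ≈ 1.45

16:11 (1.45)


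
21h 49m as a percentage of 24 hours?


0.9090 (90.90%)

Total minutes: 21×60 + 49 = 1309
Day = 24×60 = 1440 minutes
Fraction = 1309/1440 ≈ 0.9090
As a percentage: 1309/1440 × 100 ≈ 90.90%


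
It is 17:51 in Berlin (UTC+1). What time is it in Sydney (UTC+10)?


02:51 (next day)

Time difference = UTC+10 - UTC+1 = +9 hours
New hour = (17 + 9) mod 24
= 26 mod 24 = 2
Minutes unchanged → 02:51; 26 ≥ 24 → next day


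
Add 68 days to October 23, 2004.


Start: October 23, 2004
Add 68 days
October 23 → November 1: 31 - 23 + 1 = 9 days (68 - 9 = 59 left)
November 1 → December 1: 30 - 1 + 1 = 30 days (59 - 30 = 29 left)
December 1 + 29 = December 30, 2004

December 30, 2004


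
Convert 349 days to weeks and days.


49 weeks 6 days

Weeks: 349 ÷ 7 = 49 remainder 6


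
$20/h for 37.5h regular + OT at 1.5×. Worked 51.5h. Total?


$1170.00

Regular: 37.5h × $20 = $750.00
Overtime: 51.5 - 37.5 = 14.0h
OT pay: 14.0h × $20 × 1.5 = $420.00
Total = $750.00 + $420.00 = $1170.00


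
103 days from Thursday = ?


Tuesday

Start: Thursday (index 3)
(3 + 103) mod 7
= 106 mod 7
= 1
Index 1 → Tuesday


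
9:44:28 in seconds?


35068 seconds

Hours: 9 × 3600 = 32400
Minutes: 44 × 60 = 2640
Seconds: 28
Total = 32400 + 2640 + 28 = 35068


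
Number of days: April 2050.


30 days

Month: April (month 4)
April has 30 days


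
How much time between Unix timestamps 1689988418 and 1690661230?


672812 seconds (186.9 hours / 7.79 days)

Difference = 1690661230 - 1689988418 = 672812 seconds
In hours: 672812 / 3600 ≈ 186.9
In days: 672812 / 86400 ≈ 7.79


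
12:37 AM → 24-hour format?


Input: 12:37 AM
12 AM → 00 (midnight)

00:37


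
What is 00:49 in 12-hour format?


Hour: 0
0 → 12 AM (midnight)

12:49 AM


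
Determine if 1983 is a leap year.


Rules: divisible by 4 AND (not by 100 OR by 400)
1983 ÷ 4 = 495 remainder 3 → not divisible by 4
Not divisible by 4 → not a leap year

No


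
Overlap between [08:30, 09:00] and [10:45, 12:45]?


0 minutes

Meeting A: 510-540 (in minutes from midnight)
Meeting B: 645-765
Overlap start = max(510, 645) = 645
Overlap end = min(540, 765) = 540
Overlap = max(0, 540 - 645) = 0 min


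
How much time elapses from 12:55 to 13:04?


End time in minutes: 13×60 + 4 = 784
Start time in minutes: 12×60 + 55 = 775
Difference = 784 - 775 = 9 minutes
= 0 hours 9 minutes

0h 9m


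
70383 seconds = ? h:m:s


Hours: 70383 ÷ 3600 = 19 remainder 1983
Minutes: 1983 ÷ 60 = 33 remainder 3
Seconds: 3

19h 33m 3s


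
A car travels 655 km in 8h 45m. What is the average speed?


74.9 km/h

Distance: 655 km
Time: 8h 45m = 525 min = 525/60 = 35/4 hours
Speed = 655 ÷ (35/4) = 655 × 4 / 35 = 2620/35 ≈ 74.9 km/h


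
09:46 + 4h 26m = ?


14:12

Start: 586 minutes from midnight
Add: 266 minutes
Total: 852 minutes
Hours: 852 ÷ 60 = 14 remainder 12


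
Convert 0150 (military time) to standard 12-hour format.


1:50 AM

Hour: 1
1 < 12 → AM


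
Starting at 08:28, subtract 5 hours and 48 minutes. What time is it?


Start: 508 minutes from midnight
Subtract: 348 minutes
Remaining: 508 - 348 = 160
Hours: 2, Minutes: 40

02:40


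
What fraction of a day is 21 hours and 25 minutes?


0.8924 (89.24%)

Total minutes: 21×60 + 25 = 1285
Day = 24×60 = 1440 minutes
Fraction = 1285/1440 ≈ 0.8924
As a percentage: 1285/1440 × 100 ≈ 89.24%


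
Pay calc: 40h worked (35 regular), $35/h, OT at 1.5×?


Regular: 35h × $35 = $1225.00
Overtime: 40 - 35 = 5h
OT pay: 5h × $35 × 1.5 = $262.50
Total = $1225.00 + $262.50 = $1487.50

$1487.50


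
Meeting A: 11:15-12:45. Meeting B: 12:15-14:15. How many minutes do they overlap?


30 minutes

Meeting A: 675-765 (in minutes from midnight)
Meeting B: 735-855
Overlap start = max(675, 735) = 735
Overlap end = min(765, 855) = 765
Overlap = max(0, 765 - 735) = 30 min


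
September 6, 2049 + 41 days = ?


Start: September 6, 2049
Add 41 days
September 6 → October 1: 30 - 6 + 1 = 25 days (41 - 25 = 16 left)
October 1 + 16 = October 17, 2049

October 17, 2049


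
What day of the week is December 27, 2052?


Friday

Zeller's congruence:
q=27, m=12, k=52, j=20
h = (27 + ⌊13×13/5⌋ + 52 + ⌊52/4⌋ + ⌊20/4⌋ - 2×20) mod 7
= (27 + 33 + 52 + 13 + 5 - 40) mod 7
= 90 mod 7 = 6
h=6 → Friday


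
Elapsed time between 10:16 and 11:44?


1h 28m

End time in minutes: 11×60 + 44 = 704
Start time in minutes: 10×60 + 16 = 616
Difference = 704 - 616 = 88 minutes
= 1 hours 28 minutes


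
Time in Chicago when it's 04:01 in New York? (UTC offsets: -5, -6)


03:01

Time difference = UTC-6 - UTC-5 = -1 hours
New hour = (4 -1) mod 24
= 3 mod 24 = 3
Minutes unchanged → 03:01


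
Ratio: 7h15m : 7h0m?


Duration 1: 435 minutes
Duration 2: 420 minutes
Ratio = 435:420
GCD = 15
Simplified = 29:28
As a decimal: 29/28 ≈ 1.04

29:28 (1.04)


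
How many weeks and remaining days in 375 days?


53 weeks 4 days

Weeks: 375 ÷ 7 = 53 remainder 4


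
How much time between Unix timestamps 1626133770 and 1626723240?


589470 seconds (163.7 hours / 6.82 days)

Difference = 1626723240 - 1626133770 = 589470 seconds
In hours: 589470 / 3600 ≈ 163.7
In days: 589470 / 86400 ≈ 6.82


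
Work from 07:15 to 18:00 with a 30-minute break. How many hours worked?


10h 15m (615 minutes)

Total time = (18×60+0) - (7×60+15)
= 1080 - 435 = 645 min
Minus break: 645 - 30 = 615 min
= 10h 15m


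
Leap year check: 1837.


Rules: divisible by 4 AND (not by 100 OR by 400)
1837 ÷ 4 = 459 remainder 1 → not divisible by 4
Not divisible by 4 → not a leap year

No


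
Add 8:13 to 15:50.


Start: 950 minutes from midnight
Add: 493 minutes
Total: 1443 minutes
Hours: 1443 ÷ 60 = 24 remainder 3
24 ≥ 24 → 24 - 24 = 0 (next day)

00:03 (next day)


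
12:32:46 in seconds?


Hours: 12 × 3600 = 43200
Minutes: 32 × 60 = 1920
Seconds: 46
Total = 43200 + 1920 + 46 = 45166

45166 seconds


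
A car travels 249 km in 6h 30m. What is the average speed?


Distance: 249 km
Time: 6h 30m = 390 min = 390/60 = 13/2 hours
Speed = 249 ÷ (13/2) = 249 × 2 / 13 = 498/13 ≈ 38.3 km/h

38.3 km/h


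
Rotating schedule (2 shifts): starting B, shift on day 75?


Shifts: A, B
Start: B (index 1)
Day 75: (1 + 75 - 1) mod 2
= 75 mod 2
= 1
Index 1 → shift B

Shift B


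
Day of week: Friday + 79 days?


Sunday

Start: Friday (index 4)
(4 + 79) mod 7
= 83 mod 7
= 6
Index 6 → Sunday


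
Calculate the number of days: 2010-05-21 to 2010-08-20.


91 days

From May 21, 2010 to August 20, 2010
Rest of May 2010: 31 - 21 = 10
Full months: June 30, July 31
Days into August 2010: 20
Total = 10 + 30 + 31 + 20 = 91 days


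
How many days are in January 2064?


Month: January (month 1)
January has 31 days

31 days


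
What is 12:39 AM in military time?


Input: 12:39 AM
12 AM → 00 (midnight)

00:39


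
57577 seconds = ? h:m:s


Hours: 57577 ÷ 3600 = 15 remainder 3577
Minutes: 3577 ÷ 60 = 59 remainder 37
Seconds: 37

15h 59m 37s


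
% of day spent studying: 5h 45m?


24.0%

Time: 345 minutes
Day: 1440 minutes
Percentage = (345/1440) × 100 ≈ 24.0%


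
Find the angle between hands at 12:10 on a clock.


55.0°

Hour hand (12 ≡ 0 on the dial): 0×30 + 10×0.5 = 5.0°
Minute hand = 10×6 = 60°
Difference = |5.0 - 60| = 55.0°


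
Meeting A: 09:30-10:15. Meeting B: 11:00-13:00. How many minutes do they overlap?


Meeting A: 570-615 (in minutes from midnight)
Meeting B: 660-780
Overlap start = max(570, 660) = 660
Overlap end = min(615, 780) = 615
Overlap = max(0, 615 - 660) = 0 min

0 minutes


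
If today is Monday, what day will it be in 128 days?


Start: Monday (index 0)
(0 + 128) mod 7
= 128 mod 7
= 2
Index 2 → Wednesday

Wednesday


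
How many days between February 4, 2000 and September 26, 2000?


From February 4, 2000 to September 26, 2000
Rest of February 2000: 29 - 4 = 25
Full months: March 31, April 30, May 31, June 30, July 31, August 31
Days into September 2000: 26
Total = 25 + 31 + 30 + 31 + 30 + 31 + 31 + 26 = 235 days

235 days


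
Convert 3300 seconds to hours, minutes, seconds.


0h 55m 0s

Hours: 3300 ÷ 3600 = 0 remainder 3300
Minutes: 3300 ÷ 60 = 55 remainder 0
Seconds: 0


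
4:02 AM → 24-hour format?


Input: 4:02 AM
AM hour stays: 4

04:02


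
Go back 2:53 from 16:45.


Start: 1005 minutes from midnight
Subtract: 173 minutes
Remaining: 1005 - 173 = 832
Hours: 13, Minutes: 52

13:52


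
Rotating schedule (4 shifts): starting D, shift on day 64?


Shift C

Shifts: A, B, C, D
Start: D (index 3)
Day 64: (3 + 64 - 1) mod 4
= 66 mod 4
= 2
Index 2 → shift C


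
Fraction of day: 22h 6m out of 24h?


Total minutes: 22×60 + 6 = 1326
Day = 24×60 = 1440 minutes
Fraction = 1326/1440 ≈ 0.9208
As a percentage: 1326/1440 × 100 ≈ 92.08%

0.9208 (92.08%)


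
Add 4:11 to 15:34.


19:45

Start: 934 minutes from midnight
Add: 251 minutes
Total: 1185 minutes
Hours: 1185 ÷ 60 = 19 remainder 45


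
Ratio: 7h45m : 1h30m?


Duration 1: 465 minutes
Duration 2: 90 minutes
Ratio = 465:90
GCD = 15
Simplified = 31:6
As a decimal: 31/6 ≈ 5.17

31:6 (5.17)
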